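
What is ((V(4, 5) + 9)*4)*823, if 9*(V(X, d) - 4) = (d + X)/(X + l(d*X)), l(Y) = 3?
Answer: 302864/7 ≈ 43266.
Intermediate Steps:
V(X, d) = 4 + (X + d)/(9*(3 + X)) (V(X, d) = 4 + ((d + X)/(X + 3))/9 = 4 + ((X + d)/(3 + X))/9 = 4 + (X + d)/(9*(3 + X)))
((V(4, 5) + 9)*4)*823 = (((108 + 5 + 37*4)/(9*(3 + 4)) + 9)*4)*823 = (((⅑)*(108 + 5 + 148)/7 + 9)*4)*823 = (((⅑)*(⅐)*261 + 9)*4)*823 = ((29/7 + 9)*4)*823 = ((92/7)*4)*823 = (368/7)*823 = 302864/7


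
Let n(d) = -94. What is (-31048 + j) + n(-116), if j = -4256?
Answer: -35398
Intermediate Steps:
(-31048 + j) + n(-116) = (-31048 - 4256) - 94 = -35304 - 94 = -35398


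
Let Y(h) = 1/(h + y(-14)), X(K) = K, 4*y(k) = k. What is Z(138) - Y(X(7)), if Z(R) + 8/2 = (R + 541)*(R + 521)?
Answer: 3132197/7 ≈ 4.4746e+5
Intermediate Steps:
y(k) = k/4
Z(R) = -4 + (521 + R)*(541 + R) (Z(R) = -4 + (R + 541)*(R + 521) = -4 + (541 + R)*(521 + R) = -4 + (521 + R)*(541 + R))
Y(h) = 1/(-7/2 + h) (Y(h) = 1/(h + (¼)*(-14)) = 1/(h - 7/2) = 1/(-7/2 + h))
Z(138) - Y(X(7)) = (281857 + 138² + 1062*138) - 2/(-7 + 2*7) = (281857 + 19044 + 146556) - 2/(-7 + 14) = 447457 - 2/7 = 3132197/7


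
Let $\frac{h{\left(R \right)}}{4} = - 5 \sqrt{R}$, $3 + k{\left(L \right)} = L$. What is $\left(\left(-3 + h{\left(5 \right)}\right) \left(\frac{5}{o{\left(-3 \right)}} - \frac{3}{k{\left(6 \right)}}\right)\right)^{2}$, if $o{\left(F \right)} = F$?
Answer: $\frac{128576}{9} + \frac{2560 \sqrt{5}}{3} \approx 16194.0$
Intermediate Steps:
$k{\left(L \right)} = -3 + L$
$h{\left(R \right)} = - 20 \sqrt{R}$ ($h{\left(R \right)} = 4 \left(- 5 \sqrt{R}\right) = - 20 \sqrt{R}$)
$\left(\left(-3 + h{\left(5 \right)}\right) \left(\frac{5}{o{\left(-3 \right)}} - \frac{3}{k{\left(6 \right)}}\right)\right)^{2} = \left(\left(-3 - 20 \sqrt{5}\right) \left(\frac{5}{-3} - \frac{3}{-3 + 6}\right)\right)^{2} = \left(\left(-3 - 20 \sqrt{5}\right) \left(5 \left(- \frac{1}{3}\right) - \frac{3}{3}\right)\right)^{2} = \left(\left(-3 - 20 \sqrt{5}\right) \left(- \frac{5}{3} - 1\right)\right)^{2} = \left(\left(-3 - 20 \sqrt{5}\right) \left(- \frac{8}{3}\right)\right)^{2} = \left(8 + \frac{160 \sqrt{5}}{3}\right)^{2}$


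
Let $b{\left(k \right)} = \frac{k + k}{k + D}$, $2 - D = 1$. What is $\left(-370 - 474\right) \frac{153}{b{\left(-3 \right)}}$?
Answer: $-43044$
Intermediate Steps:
$D = 1$ ($D = 2 - 1 = 1$)
$b{\left(k \right)} = \frac{2 k}{1 + k}$ ($b{\left(k \right)} = \frac{k + k}{k + 1} = \frac{2 k}{1 + k}$)
$\left(-370 - 474\right) \frac{153}{b{\left(-3 \right)}} = \left(-370 - 474\right) \frac{153}{2 \left(-3\right) \frac{1}{1 - 3}} = - 844 \frac{153}{2 \left(-3\right) \frac{1}{-2}} = - 844 \frac{153}{2 \left(-3\right) \left(- \frac{1}{2}\right)} = - 844 \cdot \frac{153}{3} = - 844 \cdot 153 \cdot \frac{1}{3} = \left(-844\right) 51 = -43044$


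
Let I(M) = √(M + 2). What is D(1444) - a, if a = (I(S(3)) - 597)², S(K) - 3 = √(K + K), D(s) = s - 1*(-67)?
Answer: 1511 - (597 - √(5 + √6))² ≈ -3.5165e+5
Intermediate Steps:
D(s) = 67 + s (D(s) = s + 67 = 67 + s)
S(K) = 3 + √2*√K (S(K) = 3 + √(K + K) = 3 + √(2*K) = 3 + √2*√K)
I(M) = √(2 + M)
a = (-597 + √(5 + √6))² (a = (√(2 + (3 + √2*√3)) - 597)² = (√(2 + (3 + √6)) - 597)² = (√(5 + √6) - 597)² = (-597 + √(5 + √6))² ≈ 3.5316e+5)
D(1444) - a = (67 + 1444) - (597 - √(5 + √6))² = 1511 - (597 - √(5 + √6))²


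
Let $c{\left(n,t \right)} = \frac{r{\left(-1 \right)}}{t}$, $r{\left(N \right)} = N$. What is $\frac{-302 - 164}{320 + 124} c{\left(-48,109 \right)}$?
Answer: $\frac{233}{24198} \approx 0.0096289$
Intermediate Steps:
$c{\left(n,t \right)} = - \frac{1}{t}$
$\frac{-302 - 164}{320 + 124} c{\left(-48,109 \right)} = \frac{-302 - 164}{320 + 124} \left(- \frac{1}{109}\right) = - \frac{466}{444} \left(\left(-1\right) \frac{1}{109}\right) = \left(-466\right) \frac{1}{444} \left(- \frac{1}{109}\right) = \left(- \frac{233}{222}\right) \left(- \frac{1}{109}\right) = \frac{233}{24198}$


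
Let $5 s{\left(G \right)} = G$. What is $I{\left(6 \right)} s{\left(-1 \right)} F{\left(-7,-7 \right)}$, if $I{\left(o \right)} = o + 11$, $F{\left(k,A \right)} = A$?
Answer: $\frac{119}{5} \approx 23.8$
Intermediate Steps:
$s{\left(G \right)} = \frac{G}{5}$
$I{\left(o \right)} = 11 + o$
$I{\left(6 \right)} s{\left(-1 \right)} F{\left(-7,-7 \right)} = \left(11 + 6\right) \frac{1}{5} \left(-1\right) \left(-7\right) = 17 \left(- \frac{1}{5}\right) \left(-7\right) = \left(- \frac{17}{5}\right) \left(-7\right) = \frac{119}{5}$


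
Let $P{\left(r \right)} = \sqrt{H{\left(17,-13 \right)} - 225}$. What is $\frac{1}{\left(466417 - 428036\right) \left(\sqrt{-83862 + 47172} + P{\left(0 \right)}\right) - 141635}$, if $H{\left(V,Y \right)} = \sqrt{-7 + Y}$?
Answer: $\frac{1}{-141635 + 38381 \sqrt{-225 + 2 i \sqrt{5}} + 38381 i \sqrt{36690}} \approx -2.162 \cdot 10^{-9} - 1.2611 \cdot 10^{-7} i$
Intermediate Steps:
$P{\left(r \right)} = \sqrt{-225 + 2 i \sqrt{5}}$ ($P{\left(r \right)} = \sqrt{\sqrt{-7 - 13} - 225} = \sqrt{\sqrt{-20} - 225} = \sqrt{2 i \sqrt{5} - 225} = \sqrt{-225 + 2 i \sqrt{5}}$)
$\frac{1}{\left(466417 - 428036\right) \left(\sqrt{-83862 + 47172} + P{\left(0 \right)}\right) - 141635} = \frac{1}{\left(466417 - 428036\right) \left(\sqrt{-83862 + 47172} + \sqrt{-225 + 2 i \sqrt{5}}\right) - 141635} = \frac{1}{38381 \left(\sqrt{-36690} + \sqrt{-225 + 2 i \sqrt{5}}\right) - 141635} = \frac{1}{38381 \left(i \sqrt{36690} + \sqrt{-225 + 2 i \sqrt{5}}\right) - 141635} = \frac{1}{38381 \left(\sqrt{-225 + 2 i \sqrt{5}} + i \sqrt{36690}\right) - 141635} = \frac{1}{\left(38381 \sqrt{-225 + 2 i \sqrt{5}} + 38381 i \sqrt{36690}\right) - 141635} = \frac{1}{-141635 + 38381 \sqrt{-225 + 2 i \sqrt{5}} + 38381 i \sqrt{36690}}$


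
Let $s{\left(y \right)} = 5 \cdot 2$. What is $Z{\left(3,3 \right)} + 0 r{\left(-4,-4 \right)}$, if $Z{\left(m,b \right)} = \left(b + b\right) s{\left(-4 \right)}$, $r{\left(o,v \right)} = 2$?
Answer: $60$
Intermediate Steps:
$s{\left(y \right)} = 10$
$Z{\left(m,b \right)} = 20 b$ ($Z{\left(m,b \right)} = \left(b + b\right) 10 = 2 b 10 = 20 b$)
$Z{\left(3,3 \right)} + 0 r{\left(-4,-4 \right)} = 20 \cdot 3 + 0 \cdot 2 = 60 + 0 = 60$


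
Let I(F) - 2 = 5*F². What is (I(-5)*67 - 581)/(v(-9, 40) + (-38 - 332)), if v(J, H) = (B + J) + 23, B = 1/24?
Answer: -190272/8543 ≈ -22.272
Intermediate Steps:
B = 1/24 ≈ 0.041667
v(J, H) = 553/24 + J (v(J, H) = (1/24 + J) + 23 = 553/24 + J)
I(F) = 2 + 5*F²
(I(-5)*67 - 581)/(v(-9, 40) + (-38 - 332)) = ((2 + 5*(-5)²)*67 - 581)/((553/24 - 9) + (-38 - 332)) = ((2 + 5*25)*67 - 581)/(337/24 - 370) = ((2 + 125)*67 - 581)/(-8543/24) = (127*67 - 581)*(-24/8543) = (8509 - 581)*(-24/8543) = 7928*(-24/8543) = -190272/8543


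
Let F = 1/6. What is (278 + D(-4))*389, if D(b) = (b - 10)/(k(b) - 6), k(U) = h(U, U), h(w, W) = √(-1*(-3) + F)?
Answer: 21500030/197 + 5446*√114/197 ≈ 1.0943e+5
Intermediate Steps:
F = ⅙ ≈ 0.16667
h(w, W) = √114/6 (h(w, W) = √(-1*(-3) + ⅙) = √(3 + ⅙) = √(19/6) = √114/6)
k(U) = √114/6
D(b) = (-10 + b)/(-6 + √114/6) (D(b) = (b - 10)/(√114/6 - 6) = (-10 + b)/(-6 + √114/6))
(278 + D(-4))*389 = (278 - (-10 - 4)/(6 - √114/6))*389 = (278 - 1*(-14)/(6 - √114/6))*389 = (278 + 14/(6 - √114/6))*389 = 108142 + 5446/(6 - √114/6)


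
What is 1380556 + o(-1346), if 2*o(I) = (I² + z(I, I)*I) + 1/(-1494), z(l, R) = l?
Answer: 9538508735/2988 ≈ 3.1923e+6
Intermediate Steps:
o(I) = -1/2988 + I² (o(I) = ((I² + I*I) + 1/(-1494))/2 = ((I² + I²) - 1/1494)/2 = (2*I² - 1/1494)/2 = (-1/1494 + 2*I²)/2 = -1/2988 + I²)
1380556 + o(-1346) = 1380556 + (-1/2988 + (-1346)²) = 1380556 + (-1/2988 + 1811716) = 1380556 + 5413407407/2988 = 9538508735/2988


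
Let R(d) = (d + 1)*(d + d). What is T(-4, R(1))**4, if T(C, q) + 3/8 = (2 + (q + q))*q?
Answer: 10098039121/4096 ≈ 2.4653e+6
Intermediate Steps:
R(d) = 2*d*(1 + d) (R(d) = (1 + d)*(2*d) = 2*d*(1 + d))
T(C, q) = -3/8 + q*(2 + 2*q) (T(C, q) = -3/8 + (2 + (q + q))*q = -3/8 + (2 + 2*q)*q = -3/8 + q*(2 + 2*q))
T(-4, R(1))**4 = (-3/8 + 2*(2*1*(1 + 1)) + 2*(2*1*(1 + 1))**2)**4 = (-3/8 + 2*(2*1*2) + 2*(2*1*2)**2)**4 = (-3/8 + 2*4 + 2*4**2)**4 = (-3/8 + 8 + 2*16)**4 = (-3/8 + 8 + 32)**4 = (317/8)**4 = 10098039121/4096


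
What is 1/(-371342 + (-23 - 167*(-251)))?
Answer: -1/329448 ≈ -3.0354e-6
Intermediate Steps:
1/(-371342 + (-23 - 167*(-251))) = 1/(-371342 + (-23 + 41917)) = 1/(-371342 + 41894) = 1/(-329448) = -1/329448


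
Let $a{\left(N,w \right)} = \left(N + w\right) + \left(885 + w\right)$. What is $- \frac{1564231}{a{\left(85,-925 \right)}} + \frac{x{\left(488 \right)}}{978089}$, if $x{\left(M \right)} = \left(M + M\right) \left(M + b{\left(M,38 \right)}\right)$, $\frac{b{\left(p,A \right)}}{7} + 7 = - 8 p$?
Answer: $\frac{1506862710239}{860718320} \approx 1750.7$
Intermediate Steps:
$b{\left(p,A \right)} = -49 - 56 p$ ($b{\left(p,A \right)} = -49 + 7 \left(- 8 p\right) = -49 - 56 p$)
$a{\left(N,w \right)} = 885 + N + 2 w$
$x{\left(M \right)} = 2 M \left(-49 - 55 M\right)$ ($x{\left(M \right)} = \left(M + M\right) \left(M - \left(49 + 56 M\right)\right) = 2 M \left(-49 - 55 M\right)$)
$- \frac{1564231}{a{\left(85,-925 \right)}} + \frac{x{\left(488 \right)}}{978089} = - \frac{1564231}{885 + 85 + 2 \left(-925\right)} + \frac{\left(-2\right) 488 \left(49 + 55 \cdot 488\right)}{978089} = - \frac{1564231}{885 + 85 - 1850} + \left(-2\right) 488 \left(49 + 26840\right) \frac{1}{978089} = - \frac{1564231}{-880} + \left(-2\right) 488 \cdot 26889 \cdot \frac{1}{978089} = \left(-1564231\right) \left(- \frac{1}{880}\right) - \frac{26243664}{978089} = \frac{1564231}{880} - \frac{26243664}{978089} = \frac{1506862710239}{860718320}$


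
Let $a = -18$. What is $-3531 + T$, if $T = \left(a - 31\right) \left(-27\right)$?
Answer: $-2208$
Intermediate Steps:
$T = 1323$ ($T = \left(-18 - 31\right) \left(-27\right) = \left(-49\right) \left(-27\right) = 1323$)
$-3531 + T = -3531 + 1323 = -2208$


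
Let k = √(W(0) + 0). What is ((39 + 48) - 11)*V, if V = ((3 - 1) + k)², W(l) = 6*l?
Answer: 304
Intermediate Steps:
k = 0 (k = √(6*0 + 0) = √(0 + 0) = √0 = 0)
V = 4 (V = ((3 - 1) + 0)² = (2 + 0)² = 2² = 4)
((39 + 48) - 11)*V = ((39 + 48) - 11)*4 = (87 - 11)*4 = 76*4 = 304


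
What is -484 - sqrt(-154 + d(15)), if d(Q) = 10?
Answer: -484 - 12*I ≈ -484.0 - 12.0*I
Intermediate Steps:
-484 - sqrt(-154 + d(15)) = -484 - sqrt(-154 + 10) = -484 - sqrt(-144) = -484 - 12*I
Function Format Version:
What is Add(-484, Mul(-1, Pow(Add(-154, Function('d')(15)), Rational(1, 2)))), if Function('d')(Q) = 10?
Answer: Add(-484, Mul(-12, I)) ≈ Add(-484.00, Mul(-12.000, I))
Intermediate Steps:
Add(-484, Mul(-1, Pow(Add(-154, Function('d')(15)), Rational(1, 2)))) = Add(-484, Mul(-1, Pow(Add(-154, 10), Rational(1, 2)))) = Add(-484, Mul(-1, Pow(-144, Rational(1, 2)))) = Add(-484, Mul(-1, Mul(12, I))) = Add(-484, Mul(-12, I))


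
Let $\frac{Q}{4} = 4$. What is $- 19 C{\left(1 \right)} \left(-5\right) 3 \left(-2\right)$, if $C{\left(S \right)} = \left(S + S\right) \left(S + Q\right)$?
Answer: $-19380$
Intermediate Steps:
$Q = 16$ ($Q = 4 \cdot 4 = 16$)
$C{\left(S \right)} = 2 S \left(16 + S\right)$ ($C{\left(S \right)} = \left(S + S\right) \left(S + 16\right) = 2 S \left(16 + S\right)$)
$- 19 C{\left(1 \right)} \left(-5\right) 3 \left(-2\right) = - 19 \cdot 2 \cdot 1 \left(16 + 1\right) \left(-5\right) 3 \left(-2\right) = - 19 \cdot 2 \cdot 1 \cdot 17 \left(\left(-15\right) \left(-2\right)\right) = \left(-19\right) 34 \cdot 30 = \left(-646\right) 30 = -19380$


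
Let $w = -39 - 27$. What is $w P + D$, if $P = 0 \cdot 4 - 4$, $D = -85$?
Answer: $179$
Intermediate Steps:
$w = -66$
$P = -4$ ($P = 0 - 4 = -4$)
$w P + D = \left(-66\right) \left(-4\right) - 85 = 264 - 85 = 179$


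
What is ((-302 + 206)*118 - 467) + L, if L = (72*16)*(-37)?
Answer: -54419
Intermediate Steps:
L = -42624 (L = 1152*(-37) = -42624)
((-302 + 206)*118 - 467) + L = ((-302 + 206)*118 - 467) - 42624 = (-96*118 - 467) - 42624 = (-11328 - 467) - 42624 = -11795 - 42624 = -54419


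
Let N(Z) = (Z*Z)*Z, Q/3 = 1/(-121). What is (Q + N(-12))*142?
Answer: -29690922/121 ≈ -2.4538e+5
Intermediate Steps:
Q = -3/121 (Q = 3/(-121) = 3*(-1/121) = -3/121 ≈ -0.024793)
N(Z) = Z³ (N(Z) = Z²*Z = Z³)
(Q + N(-12))*142 = (-3/121 + (-12)³)*142 = (-3/121 - 1728)*142 = -209091/121*142 = -29690922/121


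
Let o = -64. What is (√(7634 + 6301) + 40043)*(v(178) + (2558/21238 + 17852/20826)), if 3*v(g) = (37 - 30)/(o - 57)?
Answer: 513451531596214/13379653287 + 12822504098*√13935/13379653287 ≈ 38489.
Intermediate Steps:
v(g) = -7/363 (v(g) = ((37 - 30)/(-64 - 57))/3 = (7/(-121))/3 = (7*(-1/121))/3 = (⅓)*(-7/121) = -7/363)
(√(7634 + 6301) + 40043)*(v(178) + (2558/21238 + 17852/20826)) = (√(7634 + 6301) + 40043)*(-7/363 + (2558/21238 + 17852/20826)) = (√13935 + 40043)*(-7/363 + (2558*(1/21238) + 17852*(1/20826))) = (40043 + √13935)*(-7/363 + (1279/10619 + 8926/10413)) = (40043 + √13935)*(-7/363 + 108103421/110575647) = (40043 + √13935)*(12822504098/13379653287) = 513451531596214/13379653287 + 12822504098*√13935/13379653287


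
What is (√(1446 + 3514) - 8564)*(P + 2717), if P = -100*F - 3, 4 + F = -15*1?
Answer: -39514296 + 18456*√310 ≈ -3.9189e+7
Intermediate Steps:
F = -19 (F = -4 - 15*1 = -4 - 15 = -19)
P = 1897 (P = -100*(-19) - 3 = 1900 - 3 = 1897)
(√(1446 + 3514) - 8564)*(P + 2717) = (√(1446 + 3514) - 8564)*(1897 + 2717) = (√4960 - 8564)*4614 = (4*√310 - 8564)*4614 = (-8564 + 4*√310)*4614 = -39514296 + 18456*√310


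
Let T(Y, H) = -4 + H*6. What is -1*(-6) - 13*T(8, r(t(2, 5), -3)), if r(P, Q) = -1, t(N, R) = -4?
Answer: 136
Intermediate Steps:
T(Y, H) = -4 + 6*H
-1*(-6) - 13*T(8, r(t(2, 5), -3)) = -1*(-6) - 13*(-4 + 6*(-1)) = 6 - 13*(-4 - 6) = 6 - 13*(-10) = 6 + 130 = 136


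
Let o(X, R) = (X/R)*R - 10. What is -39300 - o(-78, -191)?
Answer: -39212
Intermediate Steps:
o(X, R) = -10 + X (o(X, R) = X - 10 = -10 + X)
-39300 - o(-78, -191) = -39300 - (-10 - 78) = -39300 - 1*(-88) = -39300 + 88 = -39212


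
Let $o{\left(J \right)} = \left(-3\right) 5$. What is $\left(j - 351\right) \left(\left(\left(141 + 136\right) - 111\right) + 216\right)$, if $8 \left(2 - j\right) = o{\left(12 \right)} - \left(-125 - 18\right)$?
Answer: $-139430$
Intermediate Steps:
$o{\left(J \right)} = -15$
$j = -14$ ($j = 2 - \frac{-15 - \left(-125 - 18\right)}{8} = 2 - \frac{-15 - -143}{8} = 2 - \frac{-15 + 143}{8} = 2 - 16 = -14$)
$\left(j - 351\right) \left(\left(\left(141 + 136\right) - 111\right) + 216\right) = \left(-14 - 351\right) \left(\left(\left(141 + 136\right) - 111\right) + 216\right) = - 365 \left(\left(277 - 111\right) + 216\right) = - 365 \left(166 + 216\right) = \left(-365\right) 382 = -139430$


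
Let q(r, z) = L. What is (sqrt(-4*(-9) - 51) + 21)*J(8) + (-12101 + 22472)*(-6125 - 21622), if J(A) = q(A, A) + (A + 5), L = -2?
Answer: -287763906 + 11*I*sqrt(15) ≈ -2.8776e+8 + 42.603*I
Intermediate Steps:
q(r, z) = -2
J(A) = 3 + A (J(A) = -2 + (A + 5) = -2 + (5 + A) = 3 + A)
(sqrt(-4*(-9) - 51) + 21)*J(8) + (-12101 + 22472)*(-6125 - 21622) = (sqrt(-4*(-9) - 51) + 21)*(3 + 8) + (-12101 + 22472)*(-6125 - 21622) = (sqrt(36 - 51) + 21)*11 + 10371*(-27747) = (sqrt(-15) + 21)*11 - 287764137 = (I*sqrt(15) + 21)*11 - 287764137 = (21 + I*sqrt(15))*11 - 287764137 = (231 + 11*I*sqrt(15)) - 287764137 = -287763906 + 11*I*sqrt(15)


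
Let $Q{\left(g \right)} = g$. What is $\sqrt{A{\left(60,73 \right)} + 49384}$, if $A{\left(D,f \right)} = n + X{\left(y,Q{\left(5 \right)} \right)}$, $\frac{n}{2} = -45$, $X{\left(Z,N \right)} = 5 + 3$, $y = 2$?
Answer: $3 \sqrt{5478} \approx 222.04$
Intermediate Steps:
$X{\left(Z,N \right)} = 8$
$n = -90$ ($n = 2 \left(-45\right) = -90$)
$A{\left(D,f \right)} = -82$ ($A{\left(D,f \right)} = -90 + 8 = -82$)
$\sqrt{A{\left(60,73 \right)} + 49384} = \sqrt{-82 + 49384} = \sqrt{49302} = 3 \sqrt{5478}$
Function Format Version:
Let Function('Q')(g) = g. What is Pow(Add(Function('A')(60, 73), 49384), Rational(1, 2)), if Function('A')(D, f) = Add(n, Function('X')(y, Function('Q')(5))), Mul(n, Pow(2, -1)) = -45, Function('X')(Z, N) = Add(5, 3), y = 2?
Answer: Mul(3, Pow(5478, Rational(1, 2))) ≈ 222.04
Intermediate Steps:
Function('X')(Z, N) = 8
n = -90 (n = Mul(2, -45) = -90)
Function('A')(D, f) = -82 (Function('A')(D, f) = Add(-90, 8) = -82)
Pow(Add(Function('A')(60, 73), 49384), Rational(1, 2)) = Pow(Add(-82, 49384), Rational(1, 2)) = Pow(49302, Rational(1, 2)) = Mul(3, Pow(5478, Rational(1, 2)))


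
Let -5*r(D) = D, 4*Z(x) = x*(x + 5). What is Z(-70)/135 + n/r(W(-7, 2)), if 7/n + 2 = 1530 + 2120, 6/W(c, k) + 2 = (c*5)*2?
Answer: 70105/8208 ≈ 8.5411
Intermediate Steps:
Z(x) = x*(5 + x)/4 (Z(x) = (x*(x + 5))/4 = (x*(5 + x))/4 = x*(5 + x)/4)
W(c, k) = 6/(-2 + 10*c) (W(c, k) = 6/(-2 + (c*5)*2) = 6/(-2 + (5*c)*2) = 6/(-2 + 10*c))
n = 7/3648 (n = 7/(-2 + (1530 + 2120)) = 7/(-2 + 3650) = 7/3648 ≈ 0.0019189)
r(D) = -D/5
Z(-70)/135 + n/r(W(-7, 2)) = ((1/4)*(-70)*(5 - 70))/135 + 7/(3648*((-3/(5*(-1 + 5*(-7)))))) = ((1/4)*(-70)*(-65))*(1/135) + 7/(3648*((-3/(5*(-1 - 35))))) = (2275/2)*(1/135) + 7/(3648*((-3/(5*(-36))))) = 455/54 + 7/(3648*((-3*(-1)/(5*36)))) = 455/54 + 7/(3648*((-1/5*(-1/12)))) = 455/54 + 7/(3648*(1/60)) = 455/54 + (7/3648)*60 = 455/54 + 35/304 = 70105/8208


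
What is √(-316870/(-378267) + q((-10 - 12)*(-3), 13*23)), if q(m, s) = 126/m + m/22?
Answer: 2*√24874068903189/4160937 ≈ 2.3972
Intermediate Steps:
q(m, s) = 126/m + m/22 (q(m, s) = 126/m + m*(1/22) = 126/m + m/22)
√(-316870/(-378267) + q((-10 - 12)*(-3), 13*23)) = √(-316870/(-378267) + (126/(((-10 - 12)*(-3))) + ((-10 - 12)*(-3))/22)) = √(-316870*(-1/378267) + (126/((-22*(-3))) + (-22*(-3))/22)) = √(316870/378267 + (126/66 + (1/22)*66)) = √(316870/378267 + (126*(1/66) + 3)) = √(316870/378267 + (21/11 + 3)) = √(316870/378267 + 54/11) = √(23911988/4160937) = 2*√24874068903189/4160937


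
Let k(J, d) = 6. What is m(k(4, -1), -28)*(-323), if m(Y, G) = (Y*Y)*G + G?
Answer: 334628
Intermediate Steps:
m(Y, G) = G + G*Y² (m(Y, G) = Y²*G + G = G*Y² + G = G + G*Y²)
m(k(4, -1), -28)*(-323) = -28*(1 + 6²)*(-323) = -28*(1 + 36)*(-323) = -28*37*(-323) = -1036*(-323) = 334628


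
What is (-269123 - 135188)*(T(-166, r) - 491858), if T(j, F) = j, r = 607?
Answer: 198930715464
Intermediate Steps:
(-269123 - 135188)*(T(-166, r) - 491858) = (-269123 - 135188)*(-166 - 491858) = -404311*(-492024) = 198930715464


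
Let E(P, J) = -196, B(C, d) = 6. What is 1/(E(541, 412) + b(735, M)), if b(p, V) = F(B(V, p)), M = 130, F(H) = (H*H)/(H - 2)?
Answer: -1/187 ≈ -0.0053476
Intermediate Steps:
F(H) = H²/(-2 + H)
b(p, V) = 9 (b(p, V) = 6²/(-2 + 6) = 36/4 = 36*(¼) = 9)
1/(E(541, 412) + b(735, M)) = 1/(-196 + 9) = 1/(-187) = -1/187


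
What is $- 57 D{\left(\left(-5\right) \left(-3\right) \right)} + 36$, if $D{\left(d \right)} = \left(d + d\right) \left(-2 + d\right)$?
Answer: $-22194$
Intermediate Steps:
$D{\left(d \right)} = 2 d \left(-2 + d\right)$
$- 57 D{\left(\left(-5\right) \left(-3\right) \right)} + 36 = - 57 \cdot 2 \left(\left(-5\right) \left(-3\right)\right) \left(-2 - -15\right) + 36 = - 57 \cdot 2 \cdot 15 \left(-2 + 15\right) + 36 = - 57 \cdot 2 \cdot 15 \cdot 13 + 36 = \left(-57\right) 390 + 36 = -22230 + 36 = -22194$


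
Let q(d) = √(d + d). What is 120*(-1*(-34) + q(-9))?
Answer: 4080 + 360*I*√2 ≈ 4080.0 + 509.12*I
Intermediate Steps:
q(d) = √2*√d (q(d) = √(2*d) = √2*√d)
120*(-1*(-34) + q(-9)) = 120*(-1*(-34) + √2*√(-9)) = 120*(34 + √2*(3*I)) = 120*(34 + 3*I*√2) = 4080 + 360*I*√2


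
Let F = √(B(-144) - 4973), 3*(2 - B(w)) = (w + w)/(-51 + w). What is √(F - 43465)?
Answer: √(-183639625 + 65*I*√21004555)/65 ≈ 0.1691 + 208.48*I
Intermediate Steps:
B(w) = 2 - 2*w/(3*(-51 + w)) (B(w) = 2 - (w + w)/(3*(-51 + w)) = 2 - 2*w/(3*(-51 + w)))
F = I*√21004555/65 (F = √(2*(-153 + 2*(-144))/(3*(-51 - 144)) - 4973) = √((⅔)*(-153 - 288)/(-195) - 4973) = √((⅔)*(-1/195)*(-441) - 4973) = √(98/65 - 4973) = √(-323147/65) = I*√21004555/65 ≈ 70.509*I)
√(F - 43465) = √(I*√21004555/65 - 43465) = √(-43465 + I*√21004555/65)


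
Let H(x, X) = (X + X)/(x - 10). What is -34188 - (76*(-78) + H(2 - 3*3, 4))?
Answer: -480412/17 ≈ -28260.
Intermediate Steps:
H(x, X) = 2*X/(-10 + x) (H(x, X) = (2*X)/(-10 + x) = 2*X/(-10 + x))
-34188 - (76*(-78) + H(2 - 3*3, 4)) = -34188 - (76*(-78) + 2*4/(-10 + (2 - 3*3))) = -34188 - (-5928 + 2*4/(-10 + (2 - 9))) = -34188 - (-5928 + 2*4/(-10 - 7)) = -34188 - (-5928 + 2*4/(-17)) = -34188 - (-5928 + 2*4*(-1/17)) = -34188 - (-5928 - 8/17) = -34188 - 1*(-100784/17) = -34188 + 100784/17 = -480412/17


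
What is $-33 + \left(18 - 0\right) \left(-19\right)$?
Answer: $-375$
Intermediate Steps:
$-33 + \left(18 - 0\right) \left(-19\right) = -33 + \left(18 + 0\right) \left(-19\right) = -33 + 18 \left(-19\right) = -33 - 342 = -375$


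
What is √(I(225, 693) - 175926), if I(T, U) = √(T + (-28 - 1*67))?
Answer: √(-175926 + √130) ≈ 419.42*I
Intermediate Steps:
I(T, U) = √(-95 + T) (I(T, U) = √(T + (-28 - 67)) = √(T - 95) = √(-95 + T))
√(I(225, 693) - 175926) = √(√(-95 + 225) - 175926) = √(√130 - 175926) = √(-175926 + √130)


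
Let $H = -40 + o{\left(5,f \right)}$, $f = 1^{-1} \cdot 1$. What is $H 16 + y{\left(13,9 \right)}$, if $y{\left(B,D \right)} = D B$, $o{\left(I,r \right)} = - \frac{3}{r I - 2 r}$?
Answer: $-539$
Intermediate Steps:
$f = 1$ ($f = 1 \cdot 1 = 1$)
$o{\left(I,r \right)} = - \frac{3}{- 2 r + I r}$ ($o{\left(I,r \right)} = - \frac{3}{I r - 2 r} = - \frac{3}{- 2 r + I r}$)
$H = -41$ ($H = -40 - \frac{3}{1 \left(-2 + 5\right)} = -40 - \frac{3}{3} = -40 - 3 \cdot \frac{1}{3} = -40 - 1 = -41$)
$y{\left(B,D \right)} = B D$
$H 16 + y{\left(13,9 \right)} = \left(-41\right) 16 + 13 \cdot 9 = -656 + 117 = -539$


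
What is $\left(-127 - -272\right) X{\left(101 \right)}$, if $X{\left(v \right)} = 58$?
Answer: $8410$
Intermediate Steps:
$\left(-127 - -272\right) X{\left(101 \right)} = \left(-127 - -272\right) 58 = \left(-127 + 272\right) 58 = 145 \cdot 58 = 8410$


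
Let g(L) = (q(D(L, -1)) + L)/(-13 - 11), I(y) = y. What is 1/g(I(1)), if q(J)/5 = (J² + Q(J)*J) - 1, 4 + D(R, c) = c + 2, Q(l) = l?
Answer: -12/43 ≈ -0.27907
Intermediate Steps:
D(R, c) = -2 + c (D(R, c) = -4 + (c + 2) = -4 + (2 + c) = -2 + c)
q(J) = -5 + 10*J² (q(J) = 5*((J² + J*J) - 1) = 5*((J² + J²) - 1) = 5*(2*J² - 1) = 5*(-1 + 2*J²) = -5 + 10*J²)
g(L) = -85/24 - L/24 (g(L) = ((-5 + 10*(-2 - 1)²) + L)/(-13 - 11) = ((-5 + 10*(-3)²) + L)/(-24) = ((-5 + 10*9) + L)*(-1/24) = ((-5 + 90) + L)*(-1/24) = (85 + L)*(-1/24) = -85/24 - L/24)
1/g(I(1)) = 1/(-85/24 - 1/24*1) = 1/(-85/24 - 1/24) = 1/(-43/12) = -12/43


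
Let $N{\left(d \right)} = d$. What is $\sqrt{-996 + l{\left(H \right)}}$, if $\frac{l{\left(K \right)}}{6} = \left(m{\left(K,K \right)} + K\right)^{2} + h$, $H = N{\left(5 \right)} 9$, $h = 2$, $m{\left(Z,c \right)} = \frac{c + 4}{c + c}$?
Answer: $\frac{\sqrt{92840406}}{90} \approx 107.06$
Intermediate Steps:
$m{\left(Z,c \right)} = \frac{4 + c}{2 c}$
$H = 45$ ($H = 5 \cdot 9 = 45$)
$l{\left(K \right)} = 12 + 6 \left(K + \frac{4 + K}{2 K}\right)^{2}$ ($l{\left(K \right)} = 6 \left(\left(\frac{4 + K}{2 K} + K\right)^{2} + 2\right) = 6 \left(\left(K + \frac{4 + K}{2 K}\right)^{2} + 2\right) = 6 \left(2 + \left(K + \frac{4 + K}{2 K}\right)^{2}\right) = 12 + 6 \left(K + \frac{4 + K}{2 K}\right)^{2}$)
$\sqrt{-996 + l{\left(H \right)}} = \sqrt{-996 + \left(12 + \frac{3 \left(4 + 45 + 2 \cdot 45^{2}\right)^{2}}{2 \cdot 2025}\right)} = \sqrt{-996 + \left(12 + \frac{3}{2} \cdot \frac{1}{2025} \left(4 + 45 + 2 \cdot 2025\right)^{2}\right)} = \sqrt{-996 + \left(12 + \frac{3}{2} \cdot \frac{1}{2025} \left(4 + 45 + 4050\right)^{2}\right)} = \sqrt{-996 + \left(12 + \frac{3}{2} \cdot \frac{1}{2025} \cdot 4099^{2}\right)} = \sqrt{-996 + \left(12 + \frac{3}{2} \cdot \frac{1}{2025} \cdot 16801801\right)} = \sqrt{-996 + \left(12 + \frac{16801801}{1350}\right)} = \sqrt{-996 + \frac{16818001}{1350}} = \sqrt{\frac{15473401}{1350}} = \frac{\sqrt{92840406}}{90}$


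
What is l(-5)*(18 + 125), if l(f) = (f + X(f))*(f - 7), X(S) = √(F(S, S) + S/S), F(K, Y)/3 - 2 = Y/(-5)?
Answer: 8580 - 1716*√10 ≈ 3153.5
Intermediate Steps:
F(K, Y) = 6 - 3*Y/5 (F(K, Y) = 6 + 3*(Y/(-5)) = 6 + 3*(Y*(-⅕)) = 6 + 3*(-Y/5) = 6 - 3*Y/5)
X(S) = √(7 - 3*S/5) (X(S) = √((6 - 3*S/5) + S/S) = √((6 - 3*S/5) + 1) = √(7 - 3*S/5))
l(f) = (-7 + f)*(f + √(175 - 15*f)/5) (l(f) = (f + √(175 - 15*f)/5)*(f - 7) = (f + √(175 - 15*f)/5)*(-7 + f) = (-7 + f)*(f + √(175 - 15*f)/5))
l(-5)*(18 + 125) = ((-5)² - 7*(-5) - 7*√(175 - 15*(-5))/5 + (⅕)*(-5)*√(175 - 15*(-5)))*(18 + 125) = (25 + 35 - 7*√(175 + 75)/5 + (⅕)*(-5)*√(175 + 75))*143 = (25 + 35 - 7*√10 + (⅕)*(-5)*√250)*143 = (25 + 35 - 7*√10 + (⅕)*(-5)*(5*√10))*143 = (25 + 35 - 7*√10 - 5*√10)*143 = (60 - 12*√10)*143 = 8580 - 1716*√10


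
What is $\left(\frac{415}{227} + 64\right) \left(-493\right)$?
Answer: $- \frac{7366899}{227} \approx -32453.0$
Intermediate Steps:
$\left(\frac{415}{227} + 64\right) \left(-493\right) = \frac{14943}{227} \left(-493\right) = - \frac{7366899}{227}$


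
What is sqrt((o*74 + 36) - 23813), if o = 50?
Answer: I*sqrt(20077) ≈ 141.69*I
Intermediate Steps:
sqrt((o*74 + 36) - 23813) = sqrt((50*74 + 36) - 23813) = sqrt((3700 + 36) - 23813) = sqrt(3736 - 23813) = sqrt(-20077) = I*sqrt(20077)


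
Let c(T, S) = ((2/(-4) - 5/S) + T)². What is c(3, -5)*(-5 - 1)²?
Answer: 441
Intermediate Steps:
c(T, S) = (-½ + T - 5/S)² (c(T, S) = ((2*(-¼) - 5/S) + T)² = ((-½ - 5/S) + T)² = (-½ + T - 5/S)²)
c(3, -5)*(-5 - 1)² = ((¼)*(10 - 5 - 2*(-5)*3)²/(-5)²)*(-5 - 1)² = ((¼)*(1/25)*(10 - 5 + 30)²)*(-6)² = ((¼)*(1/25)*35²)*36 = ((¼)*(1/25)*1225)*36 = (49/4)*36 = 441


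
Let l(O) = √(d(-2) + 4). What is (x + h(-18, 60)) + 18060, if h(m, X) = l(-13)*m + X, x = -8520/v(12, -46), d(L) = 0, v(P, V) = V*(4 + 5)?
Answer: 1249216/69 ≈ 18105.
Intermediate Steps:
v(P, V) = 9*V (v(P, V) = V*9 = 9*V)
l(O) = 2 (l(O) = √(0 + 4) = √4 = 2)
x = 1420/69 (x = -8520/(9*(-46)) = -8520/(-414) = -8520*(-1/414) = 1420/69 ≈ 20.580)
h(m, X) = X + 2*m (h(m, X) = 2*m + X = X + 2*m)
(x + h(-18, 60)) + 18060 = (1420/69 + (60 + 2*(-18))) + 18060 = (1420/69 + (60 - 36)) + 18060 = (1420/69 + 24) + 18060 = 3076/69 + 18060 = 1249216/69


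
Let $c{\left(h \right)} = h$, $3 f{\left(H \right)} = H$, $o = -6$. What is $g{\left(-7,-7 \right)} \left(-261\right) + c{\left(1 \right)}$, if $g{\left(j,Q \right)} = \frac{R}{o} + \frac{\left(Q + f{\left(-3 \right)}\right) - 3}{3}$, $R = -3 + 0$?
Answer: $\frac{1655}{2} \approx 827.5$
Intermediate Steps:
$R = -3$
$f{\left(H \right)} = \frac{H}{3}$
$g{\left(j,Q \right)} = - \frac{5}{6} + \frac{Q}{3}$ ($g{\left(j,Q \right)} = - \frac{3}{-6} + \frac{\left(Q + \frac{1}{3} \left(-3\right)\right) - 3}{3} = \left(-3\right) \left(- \frac{1}{6}\right) + \left(\left(Q - 1\right) - 3\right) \frac{1}{3} = \frac{1}{2} + \left(\left(-1 + Q\right) - 3\right) \frac{1}{3} = \frac{1}{2} + \left(-4 + Q\right) \frac{1}{3} = \frac{1}{2} + \left(- \frac{4}{3} + \frac{Q}{3}\right) = - \frac{5}{6} + \frac{Q}{3}$)
$g{\left(-7,-7 \right)} \left(-261\right) + c{\left(1 \right)} = \left(- \frac{5}{6} + \frac{1}{3} \left(-7\right)\right) \left(-261\right) + 1 = \left(- \frac{5}{6} - \frac{7}{3}\right) \left(-261\right) + 1 = \left(- \frac{19}{6}\right) \left(-261\right) + 1 = \frac{1653}{2} + 1 = \frac{1655}{2}$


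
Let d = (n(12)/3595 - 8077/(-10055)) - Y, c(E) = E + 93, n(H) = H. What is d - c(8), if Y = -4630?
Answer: 6549688160/1445909 ≈ 4529.8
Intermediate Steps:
c(E) = 93 + E
d = 6695724969/1445909 (d = (12/3595 - 8077/(-10055)) - 1*(-4630) = (12*(1/3595) - 8077*(-1/10055)) + 4630 = (12/3595 + 8077/10055) + 4630 = 1166299/1445909 + 4630 = 6695724969/1445909 ≈ 4630.8)
d - c(8) = 6695724969/1445909 - (93 + 8) = 6695724969/1445909 - 1*101 = 6695724969/1445909 - 101 = 6549688160/1445909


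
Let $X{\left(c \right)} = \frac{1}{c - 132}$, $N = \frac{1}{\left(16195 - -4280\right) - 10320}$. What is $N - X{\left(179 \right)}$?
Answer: $- \frac{10108}{477285} \approx -0.021178$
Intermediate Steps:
$N = \frac{1}{10155}$ ($N = \frac{1}{\left(16195 + 4280\right) - 10320} = \frac{1}{20475 - 10320} = \frac{1}{10155} \approx 9.8474 \cdot 10^{-5}$)
$X{\left(c \right)} = \frac{1}{-132 + c}$
$N - X{\left(179 \right)} = \frac{1}{10155} - \frac{1}{-132 + 179} = \frac{1}{10155} - \frac{1}{47} = - \frac{10108}{477285}$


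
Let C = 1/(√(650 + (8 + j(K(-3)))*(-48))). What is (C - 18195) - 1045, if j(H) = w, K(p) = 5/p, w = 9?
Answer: -19240 - I*√166/166 ≈ -19240.0 - 0.077615*I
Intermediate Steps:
j(H) = 9
C = -I*√166/166 (C = 1/(√(650 + (8 + 9)*(-48))) = 1/(√(650 + 17*(-48))) = 1/(√(650 - 816)) = 1/(√(-166)) = 1/(I*√166) = -I*√166/166 ≈ -0.077615*I)
(C - 18195) - 1045 = (-I*√166/166 - 18195) - 1045 = (-18195 - I*√166/166) - 1045 = -19240 - I*√166/166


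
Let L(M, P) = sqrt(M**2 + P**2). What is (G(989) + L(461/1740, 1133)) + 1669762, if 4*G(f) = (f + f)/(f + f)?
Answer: 6679049/4 + sqrt(3886497028921)/1740 ≈ 1.6709e+6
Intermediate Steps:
G(f) = 1/4 (G(f) = ((f + f)/(f + f))/4 = ((2*f)/((2*f)))/4 = ((2*f)*(1/(2*f)))/4 = (1/4)*1 = 1/4)
(G(989) + L(461/1740, 1133)) + 1669762 = (1/4 + sqrt((461/1740)**2 + 1133**2)) + 1669762 = (1/4 + sqrt((461*(1/1740))**2 + 1283689)) + 1669762 = (1/4 + sqrt((461/1740)**2 + 1283689)) + 1669762 = (1/4 + sqrt(212521/3027600 + 1283689)) + 1669762 = (1/4 + sqrt(3886497028921/3027600)) + 1669762 = (1/4 + sqrt(3886497028921)/1740) + 1669762 = 6679049/4 + sqrt(3886497028921)/1740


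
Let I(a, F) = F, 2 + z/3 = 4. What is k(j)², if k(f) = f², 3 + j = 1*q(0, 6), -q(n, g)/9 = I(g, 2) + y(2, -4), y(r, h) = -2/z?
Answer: 104976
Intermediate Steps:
z = 6 (z = -6 + 3*4 = -6 + 12 = 6)
y(r, h) = -⅓ (y(r, h) = -2/6 = -2*⅙ = -⅓)
q(n, g) = -15 (q(n, g) = -9*(2 - ⅓) = -9*5/3 = -15)
j = -18 (j = -3 + 1*(-15) = -3 - 15 = -18)
k(j)² = ((-18)²)² = 324² = 104976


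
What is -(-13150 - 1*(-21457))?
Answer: -8307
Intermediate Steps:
-(-13150 - 1*(-21457)) = -(-13150 + 21457) = -1*8307 = -8307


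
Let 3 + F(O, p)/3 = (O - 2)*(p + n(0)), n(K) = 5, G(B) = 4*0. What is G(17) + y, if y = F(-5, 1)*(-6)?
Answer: 810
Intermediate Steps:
G(B) = 0
F(O, p) = -9 + 3*(-2 + O)*(5 + p) (F(O, p) = -9 + 3*((O - 2)*(p + 5)) = -9 + 3*((-2 + O)*(5 + p)) = -9 + 3*(-2 + O)*(5 + p))
y = 810 (y = (-39 - 6*1 + 15*(-5) + 3*(-5)*1)*(-6) = (-39 - 6 - 75 - 15)*(-6) = -135*(-6) = 810)
G(17) + y = 0 + 810 = 810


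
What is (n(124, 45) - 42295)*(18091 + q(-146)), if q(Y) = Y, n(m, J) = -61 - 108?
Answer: -762016480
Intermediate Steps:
n(m, J) = -169
(n(124, 45) - 42295)*(18091 + q(-146)) = (-169 - 42295)*(18091 - 146) = -42464*17945 = -762016480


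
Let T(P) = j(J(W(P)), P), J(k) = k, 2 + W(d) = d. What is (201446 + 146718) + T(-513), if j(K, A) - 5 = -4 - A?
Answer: 348678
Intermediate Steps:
W(d) = -2 + d
j(K, A) = 1 - A (j(K, A) = 5 + (-4 - A) = 1 - A)
T(P) = 1 - P
(201446 + 146718) + T(-513) = (201446 + 146718) + (1 - 1*(-513)) = 348164 + (1 + 513) = 348164 + 514 = 348678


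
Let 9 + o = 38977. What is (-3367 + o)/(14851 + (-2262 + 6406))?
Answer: 35601/18995 ≈ 1.8742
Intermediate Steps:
o = 38968 (o = -9 + 38977 = 38968)
(-3367 + o)/(14851 + (-2262 + 6406)) = (-3367 + 38968)/(14851 + (-2262 + 6406)) = 35601/(14851 + 4144) = 35601/18995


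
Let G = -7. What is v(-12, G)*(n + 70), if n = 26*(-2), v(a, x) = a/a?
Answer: 18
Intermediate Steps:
v(a, x) = 1
n = -52
v(-12, G)*(n + 70) = 1*(-52 + 70) = 1*18 = 18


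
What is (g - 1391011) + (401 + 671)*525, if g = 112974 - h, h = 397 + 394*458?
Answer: -896086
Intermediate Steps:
h = 180849 (h = 397 + 180452 = 180849)
g = -67875 (g = 112974 - 1*180849 = 112974 - 180849 = -67875)
(g - 1391011) + (401 + 671)*525 = (-67875 - 1391011) + (401 + 671)*525 = -1458886 + 1072*525 = -1458886 + 562800 = -896086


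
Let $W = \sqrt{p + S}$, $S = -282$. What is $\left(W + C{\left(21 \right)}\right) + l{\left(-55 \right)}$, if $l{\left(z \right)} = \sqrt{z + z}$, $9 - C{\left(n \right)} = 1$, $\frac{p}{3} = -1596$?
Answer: $8 + i \sqrt{110} + 13 i \sqrt{30} \approx 8.0 + 81.692 i$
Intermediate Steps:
$p = -4788$ ($p = 3 \left(-1596\right) = -4788$)
$C{\left(n \right)} = 8$ ($C{\left(n \right)} = 9 - 1 = 8$)
$l{\left(z \right)} = \sqrt{2} \sqrt{z}$ ($l{\left(z \right)} = \sqrt{2 z} = \sqrt{2} \sqrt{z}$)
$W = 13 i \sqrt{30}$ ($W = \sqrt{-4788 - 282} = \sqrt{-5070} = 13 i \sqrt{30} \approx 71.204 i$)
$\left(W + C{\left(21 \right)}\right) + l{\left(-55 \right)} = \left(13 i \sqrt{30} + 8\right) + \sqrt{2} \sqrt{-55} = \left(8 + 13 i \sqrt{30}\right) + \sqrt{2} i \sqrt{55} = \left(8 + 13 i \sqrt{30}\right) + i \sqrt{110} = 8 + i \sqrt{110} + 13 i \sqrt{30}$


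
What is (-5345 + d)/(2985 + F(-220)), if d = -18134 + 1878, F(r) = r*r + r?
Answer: -21601/51165 ≈ -0.42218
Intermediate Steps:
F(r) = r + r**2 (F(r) = r**2 + r = r + r**2)
d = -16256
(-5345 + d)/(2985 + F(-220)) = (-5345 - 16256)/(2985 - 220*(1 - 220)) = -21601/(2985 - 220*(-219)) = -21601/(2985 + 48180) = -21601/51165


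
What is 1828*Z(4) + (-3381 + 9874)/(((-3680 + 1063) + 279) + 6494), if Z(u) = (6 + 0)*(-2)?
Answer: -91159523/4156 ≈ -21934.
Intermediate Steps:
Z(u) = -12 (Z(u) = 6*(-2) = -12)
1828*Z(4) + (-3381 + 9874)/(((-3680 + 1063) + 279) + 6494) = 1828*(-12) + (-3381 + 9874)/(((-3680 + 1063) + 279) + 6494) = -21936 + 6493/((-2617 + 279) + 6494) = -21936 + 6493/(-2338 + 6494) = -21936 + 6493/4156 = -91159523/4156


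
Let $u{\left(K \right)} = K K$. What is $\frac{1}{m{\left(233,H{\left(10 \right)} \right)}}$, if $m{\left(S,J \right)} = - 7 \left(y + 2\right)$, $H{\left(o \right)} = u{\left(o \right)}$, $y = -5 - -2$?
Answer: $\frac{1}{7} \approx 0.14286$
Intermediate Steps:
$y = -3$ ($y = -5 + 2 = -3$)
$u{\left(K \right)} = K^{2}$
$H{\left(o \right)} = o^{2}$
$m{\left(S,J \right)} = 7$ ($m{\left(S,J \right)} = - 7 \left(-3 + 2\right) = \left(-7\right) \left(-1\right) = 7$)
$\frac{1}{m{\left(233,H{\left(10 \right)} \right)}} = \frac{1}{7}$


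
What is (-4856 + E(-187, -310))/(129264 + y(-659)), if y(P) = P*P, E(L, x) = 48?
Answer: -4808/563545 ≈ -0.0085317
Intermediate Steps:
y(P) = P²
(-4856 + E(-187, -310))/(129264 + y(-659)) = (-4856 + 48)/(129264 + (-659)²) = -4808/(129264 + 434281) = -4808/563545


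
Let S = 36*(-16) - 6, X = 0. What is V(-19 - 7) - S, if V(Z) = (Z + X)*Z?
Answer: 1258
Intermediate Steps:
V(Z) = Z² (V(Z) = (Z + 0)*Z = Z*Z = Z²)
S = -582 (S = -576 - 6 = -582)
V(-19 - 7) - S = (-19 - 7)² - 1*(-582) = (-26)² + 582 = 676 + 582 = 1258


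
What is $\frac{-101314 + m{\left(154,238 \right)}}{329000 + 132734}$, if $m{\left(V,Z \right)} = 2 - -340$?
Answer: $- \frac{50486}{230867} \approx -0.21868$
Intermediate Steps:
$m{\left(V,Z \right)} = 342$ ($m{\left(V,Z \right)} = 2 + 340 = 342$)
$\frac{-101314 + m{\left(154,238 \right)}}{329000 + 132734} = \frac{-101314 + 342}{329000 + 132734} = - \frac{100972}{461734} = \left(-100972\right) \frac{1}{461734} = - \frac{50486}{230867}$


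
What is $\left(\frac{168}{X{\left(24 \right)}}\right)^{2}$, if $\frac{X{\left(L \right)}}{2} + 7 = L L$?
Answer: $\frac{7056}{323761} \approx 0.021794$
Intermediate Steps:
$X{\left(L \right)} = -14 + 2 L^{2}$ ($X{\left(L \right)} = -14 + 2 L L = -14 + 2 L^{2}$)
$\left(\frac{168}{X{\left(24 \right)}}\right)^{2} = \left(\frac{168}{-14 + 2 \cdot 24^{2}}\right)^{2} = \left(\frac{168}{-14 + 2 \cdot 576}\right)^{2} = \left(\frac{168}{-14 + 1152}\right)^{2} = \left(\frac{168}{1138}\right)^{2} = \left(168 \cdot \frac{1}{1138}\right)^{2} = \left(\frac{84}{569}\right)^{2} = \frac{7056}{323761}$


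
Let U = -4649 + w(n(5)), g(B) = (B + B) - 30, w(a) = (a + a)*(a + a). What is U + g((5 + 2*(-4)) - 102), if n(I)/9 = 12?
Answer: 41767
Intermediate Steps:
n(I) = 108 (n(I) = 9*12 = 108)
w(a) = 4*a² (w(a) = (2*a)*(2*a) = 4*a²)
g(B) = -30 + 2*B (g(B) = 2*B - 30 = -30 + 2*B)
U = 42007 (U = -4649 + 4*108² = -4649 + 4*11664 = -4649 + 46656 = 42007)
U + g((5 + 2*(-4)) - 102) = 42007 + (-30 + 2*((5 + 2*(-4)) - 102)) = 42007 + (-30 + 2*((5 - 8) - 102)) = 42007 + (-30 + 2*(-3 - 102)) = 42007 + (-30 + 2*(-105)) = 42007 + (-30 - 210) = 42007 - 240 = 41767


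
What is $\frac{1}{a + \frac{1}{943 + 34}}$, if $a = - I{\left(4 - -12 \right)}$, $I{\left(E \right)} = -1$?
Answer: $\frac{977}{978} \approx 0.99898$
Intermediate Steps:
$a = 1$ ($a = \left(-1\right) \left(-1\right) = 1$)
$\frac{1}{a + \frac{1}{943 + 34}} = \frac{1}{1 + \frac{1}{943 + 34}} = \frac{1}{1 + \frac{1}{977}} = \frac{1}{\frac{978}{977}} = \frac{977}{978}$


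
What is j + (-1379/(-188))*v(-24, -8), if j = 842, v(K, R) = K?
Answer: 31300/47 ≈ 665.96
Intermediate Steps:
j + (-1379/(-188))*v(-24, -8) = 842 - 1379/(-188)*(-24) = 842 - 1379*(-1/188)*(-24) = 842 + (1379/188)*(-24) = 842 - 8274/47 = 31300/47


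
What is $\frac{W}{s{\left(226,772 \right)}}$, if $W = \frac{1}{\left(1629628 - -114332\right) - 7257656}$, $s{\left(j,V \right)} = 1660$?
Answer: $- \frac{1}{9152735360} \approx -1.0926 \cdot 10^{-10}$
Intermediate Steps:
$W = - \frac{1}{5513696}$ ($W = \frac{1}{\left(1629628 + 114332\right) - 7257656} = \frac{1}{1743960 - 7257656} = \frac{1}{-5513696} = - \frac{1}{5513696} \approx -1.8137 \cdot 10^{-7}$)
$\frac{W}{s{\left(226,772 \right)}} = - \frac{1}{5513696 \cdot 1660} = \left(- \frac{1}{5513696}\right) \frac{1}{1660} = - \frac{1}{9152735360}$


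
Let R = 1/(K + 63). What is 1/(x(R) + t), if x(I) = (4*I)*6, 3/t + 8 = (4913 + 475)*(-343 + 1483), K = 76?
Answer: 853781368/147415905 ≈ 5.7916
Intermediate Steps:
R = 1/139 (R = 1/(76 + 63) = 1/139 ≈ 0.0071942)
t = 3/6142312 (t = 3/(-8 + (4913 + 475)*(-343 + 1483)) = 3/(-8 + 5388*1140) = 3/(-8 + 6142320) = 3/6142312 ≈ 4.8842e-7)
x(I) = 24*I
1/(x(R) + t) = 1/(24*(1/139) + 3/6142312) = 1/(24/139 + 3/6142312) = 1/(147415905/853781368) = 853781368/147415905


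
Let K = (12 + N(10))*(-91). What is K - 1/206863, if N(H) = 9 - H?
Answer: -207069864/206863 ≈ -1001.0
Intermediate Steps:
K = -1001 (K = (12 + (9 - 1*10))*(-91) = (12 + (9 - 10))*(-91) = (12 - 1)*(-91) = 11*(-91) = -1001)
K - 1/206863 = -1001 - 1/206863 = -207069864/206863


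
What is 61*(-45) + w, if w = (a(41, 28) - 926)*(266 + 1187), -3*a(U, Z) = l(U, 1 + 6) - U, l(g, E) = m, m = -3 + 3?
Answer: -3985096/3 ≈ -1.3284e+6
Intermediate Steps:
m = 0
l(g, E) = 0
a(U, Z) = U/3 (a(U, Z) = -(0 - U)/3 = -(-1)*U/3 = U/3)
w = -3976861/3 (w = ((1/3)*41 - 926)*(266 + 1187) = (41/3 - 926)*1453 = -2737/3*1453 = -3976861/3 ≈ -1.3256e+6)
61*(-45) + w = 61*(-45) - 3976861/3 = -2745 - 3976861/3 = -3985096/3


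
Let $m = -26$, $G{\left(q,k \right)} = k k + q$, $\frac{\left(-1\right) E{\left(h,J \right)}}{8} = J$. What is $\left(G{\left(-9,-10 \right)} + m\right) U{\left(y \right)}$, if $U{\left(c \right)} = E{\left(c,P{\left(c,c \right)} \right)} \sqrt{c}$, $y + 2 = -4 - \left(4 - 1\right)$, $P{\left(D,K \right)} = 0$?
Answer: $0$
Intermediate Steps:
$E{\left(h,J \right)} = - 8 J$
$G{\left(q,k \right)} = q + k^{2}$ ($G{\left(q,k \right)} = k^{2} + q = q + k^{2}$)
$y = -9$ ($y = -2 - \left(8 - 1\right) = -2 - 7 = -9$)
$U{\left(c \right)} = 0$ ($U{\left(c \right)} = \left(-8\right) 0 \sqrt{c} = 0 \sqrt{c} = 0$)
$\left(G{\left(-9,-10 \right)} + m\right) U{\left(y \right)} = \left(\left(-9 + \left(-10\right)^{2}\right) - 26\right) 0 = \left(\left(-9 + 100\right) - 26\right) 0 = \left(91 - 26\right) 0 = 65 \cdot 0 = 0$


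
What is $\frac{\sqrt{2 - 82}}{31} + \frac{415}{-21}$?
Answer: $- \frac{415}{21} + \frac{4 i \sqrt{5}}{31} \approx -19.762 + 0.28853 i$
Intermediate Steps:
$\frac{\sqrt{2 - 82}}{31} + \frac{415}{-21} = \sqrt{-80} \cdot \frac{1}{31} + 415 \left(- \frac{1}{21}\right) = 4 i \sqrt{5} \cdot \frac{1}{31} - \frac{415}{21} = \frac{4 i \sqrt{5}}{31} - \frac{415}{21} = - \frac{415}{21} + \frac{4 i \sqrt{5}}{31}$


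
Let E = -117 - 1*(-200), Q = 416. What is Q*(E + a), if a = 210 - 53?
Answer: 99840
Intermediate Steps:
a = 157
E = 83 (E = -117 + 200 = 83)
Q*(E + a) = 416*(83 + 157) = 416*240 = 99840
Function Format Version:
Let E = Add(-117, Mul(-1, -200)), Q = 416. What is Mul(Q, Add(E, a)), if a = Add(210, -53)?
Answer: 99840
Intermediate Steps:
a = 157
E = 83 (E = Add(-117, 200) = 83)
Mul(Q, Add(E, a)) = Mul(416, Add(83, 157)) = Mul(416, 240) = 99840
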